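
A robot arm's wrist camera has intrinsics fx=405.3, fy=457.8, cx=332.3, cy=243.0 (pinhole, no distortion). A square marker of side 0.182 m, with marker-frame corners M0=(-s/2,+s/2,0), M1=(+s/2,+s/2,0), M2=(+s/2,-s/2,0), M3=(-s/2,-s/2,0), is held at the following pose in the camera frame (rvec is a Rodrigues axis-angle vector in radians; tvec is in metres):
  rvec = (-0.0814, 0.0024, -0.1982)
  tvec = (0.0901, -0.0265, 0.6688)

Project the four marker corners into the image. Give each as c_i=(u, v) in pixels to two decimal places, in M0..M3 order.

Intrinsics K: fx=405.3, fy=457.8, cx=332.3, cy=243.0
Marker side s = 0.182 m; corners in marker frame (Z=0):
  M0 = (-0.0910, +0.0910, 0)
  M1 = (+0.0910, +0.0910, 0)
  M2 = (+0.0910, -0.0910, 0)
  M3 = (-0.0910, -0.0910, 0)
rvec = (-0.0814, 0.0024, -0.1982), |rvec| = θ = 0.21428 rad = 12.277°
Rodrigues: sinθ=0.21264, 1−cosθ=0.02287; R = I + sinθ·[k]× + (1−cosθ)·[k]×²:
    [+0.98043 +0.19659 +0.01042]
    [-0.19678 +0.97713 +0.08054]
    [+0.00565 -0.08102 +0.99670]
t = (0.0901, -0.0265, 0.6688) m
M0: Pc = R·M0+t = (+0.01877, +0.08033, +0.66091); u = 405.3·(+0.01877)/0.66091 + 332.3 = 343.8108, v = 457.8·(+0.08033)/0.66091 + 243.0 = 298.6404
M1: Pc = R·M1+t = (+0.19721, +0.04451, +0.66194); u = 405.3·(+0.19721)/0.66194 + 332.3 = 453.0488, v = 457.8·(+0.04451)/0.66194 + 243.0 = 273.7844
M2: Pc = R·M2+t = (+0.16143, -0.13333, +0.67669); u = 405.3·(+0.16143)/0.67669 + 332.3 = 428.9878, v = 457.8·(-0.13333)/0.67669 + 243.0 = 152.8005
M3: Pc = R·M3+t = (-0.01701, -0.09751, +0.67566); u = 405.3·(-0.01701)/0.67566 + 332.3 = 322.0971, v = 457.8·(-0.09751)/0.67566 + 243.0 = 176.9297

c0=(343.81, 298.64) c1=(453.05, 273.78) c2=(428.99, 152.80) c3=(322.10, 176.93)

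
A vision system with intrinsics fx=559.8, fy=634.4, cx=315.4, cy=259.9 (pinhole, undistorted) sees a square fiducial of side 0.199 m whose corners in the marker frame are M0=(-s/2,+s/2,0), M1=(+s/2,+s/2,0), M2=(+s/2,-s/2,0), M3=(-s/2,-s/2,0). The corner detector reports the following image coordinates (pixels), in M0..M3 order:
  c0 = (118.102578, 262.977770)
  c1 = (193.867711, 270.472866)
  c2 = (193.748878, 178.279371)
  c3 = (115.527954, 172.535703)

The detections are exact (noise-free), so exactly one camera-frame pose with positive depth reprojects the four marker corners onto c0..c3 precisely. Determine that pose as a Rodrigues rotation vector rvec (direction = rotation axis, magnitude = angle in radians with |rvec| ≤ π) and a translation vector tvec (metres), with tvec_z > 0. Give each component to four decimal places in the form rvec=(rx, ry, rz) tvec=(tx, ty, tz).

rvec=(0.2192, 0.1567, 0.0645) tvec=(-0.3915, -0.0821, 1.3655)

Intrinsics K: fx=559.8, fy=634.4, cx=315.4, cy=259.9
Marker side s = 0.199 m; corners in marker frame (Z=0):
  M0 = (-0.0995, +0.0995, 0)
  M1 = (+0.0995, +0.0995, 0)
  M2 = (+0.0995, -0.0995, 0)
  M3 = (-0.0995, -0.0995, 0)
Detected image corners:
  c0 = (118.102578, 262.977770) px
  c1 = (193.867711, 270.472866) px
  c2 = (193.748878, 178.279371) px
  c3 = (115.527954, 172.535703) px
Planar DLT: solve 8×8 A·h = b for H (H[2,2]=1):
  H  [+370.00545 +32.02144 +154.90845]
  H  [+9.42924 +494.68726 +221.76758]
  H  [-0.10813 +0.16217 +1.00000]
B = K⁻¹H; ‖b₁‖=0.732333, ‖b₂‖=0.732333; λ = 2/(‖b₁‖+‖b₂‖) = 1.365499, sign → tz>0 ⇒ λ=+1.365499
r₁ = λ·B[:,0] = (+0.98573,+0.08079,-0.14766); r₂ = λ·B[:,1] = (-0.04666,+0.97406,+0.22145)
r₃ = r₁×r₂ = (+0.16172,-0.21140,+0.96393); SVD([r₁ r₂ r₃]) → R = UVᵀ:
  R  [+0.98573 -0.04666 +0.16172]
  R  [+0.08079 +0.97406 -0.21140]
  R  [-0.14766 +0.22145 +0.96393]
t = (-0.39148, -0.08208, +1.36550) m
tr R = 2.923717; θ = arccos((tr R − 1)/2) = 0.277080 rad = 15.876°
axis k = ((R−Rᵀ)₃₂, (R−Rᵀ)₁₃, (R−Rᵀ)₂₁) / (2 sinθ) = (+0.791175, +0.565487, +0.232952)
rvec = θ·k = (+0.219219, +0.156685, +0.064546)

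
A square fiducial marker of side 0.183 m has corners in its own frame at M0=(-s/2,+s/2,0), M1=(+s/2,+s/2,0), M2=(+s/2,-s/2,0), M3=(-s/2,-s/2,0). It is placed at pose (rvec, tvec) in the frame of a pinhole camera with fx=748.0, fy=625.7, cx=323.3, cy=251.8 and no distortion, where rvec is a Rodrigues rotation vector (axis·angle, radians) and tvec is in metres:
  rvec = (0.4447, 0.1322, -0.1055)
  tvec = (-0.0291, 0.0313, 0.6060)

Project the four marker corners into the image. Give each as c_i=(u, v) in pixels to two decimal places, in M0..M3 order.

Intrinsics K: fx=748.0, fy=625.7, cx=323.3, cy=251.8
Marker side s = 0.183 m; corners in marker frame (Z=0):
  M0 = (-0.0915, +0.0915, 0)
  M1 = (+0.0915, +0.0915, 0)
  M2 = (+0.0915, -0.0915, 0)
  M3 = (-0.0915, -0.0915, 0)
rvec = (0.4447, 0.1322, -0.1055), |rvec| = θ = 0.47578 rad = 27.260°
Rodrigues: sinθ=0.45803, 1−cosθ=0.11106; R = I + sinθ·[k]× + (1−cosθ)·[k]×²:
    [+0.98596 +0.13041 +0.10425]
    [-0.07272 +0.89751 -0.43495]
    [-0.15029 +0.42127 +0.89440]
t = (-0.0291, 0.0313, 0.6060) m
M0: Pc = R·M0+t = (-0.10738, +0.12008, +0.65830); u = 748.0·(-0.10738)/0.65830 + 323.3 = 201.2841, v = 625.7·(+0.12008)/0.65830 + 251.8 = 365.9303
M1: Pc = R·M1+t = (+0.07305, +0.10677, +0.63079); u = 748.0·(+0.07305)/0.63079 + 323.3 = 409.9209, v = 625.7·(+0.10677)/0.63079 + 251.8 = 357.7060
M2: Pc = R·M2+t = (+0.04918, -0.05748, +0.55370); u = 748.0·(+0.04918)/0.55370 + 323.3 = 389.7420, v = 625.7·(-0.05748)/0.55370 + 251.8 = 186.8503
M3: Pc = R·M3+t = (-0.13125, -0.04417, +0.58121); u = 748.0·(-0.13125)/0.58121 + 323.3 = 154.3862, v = 625.7·(-0.04417)/0.58121 + 251.8 = 204.2503

c0=(201.28, 365.93) c1=(409.92, 357.71) c2=(389.74, 186.85) c3=(154.39, 204.25)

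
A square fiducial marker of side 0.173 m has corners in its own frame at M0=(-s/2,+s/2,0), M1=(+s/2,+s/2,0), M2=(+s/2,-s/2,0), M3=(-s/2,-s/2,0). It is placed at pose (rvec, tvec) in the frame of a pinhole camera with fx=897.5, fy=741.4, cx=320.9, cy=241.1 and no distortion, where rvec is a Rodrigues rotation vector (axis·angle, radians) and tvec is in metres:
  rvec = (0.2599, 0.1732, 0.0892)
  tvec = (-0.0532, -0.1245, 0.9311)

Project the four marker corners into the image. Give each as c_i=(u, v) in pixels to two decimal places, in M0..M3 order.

Intrinsics K: fx=897.5, fy=741.4, cx=320.9, cy=241.1
Marker side s = 0.173 m; corners in marker frame (Z=0):
  M0 = (-0.0865, +0.0865, 0)
  M1 = (+0.0865, +0.0865, 0)
  M2 = (+0.0865, -0.0865, 0)
  M3 = (-0.0865, -0.0865, 0)
rvec = (0.2599, 0.1732, 0.0892), |rvec| = θ = 0.32481 rad = 18.610°
Rodrigues: sinθ=0.31913, 1−cosθ=0.05229; R = I + sinθ·[k]× + (1−cosθ)·[k]×²:
    [+0.98119 -0.06533 +0.18166]
    [+0.10995 +0.96258 -0.24770]
    [-0.15868 +0.26301 +0.95165]
t = (-0.0532, -0.1245, 0.9311) m
M0: Pc = R·M0+t = (-0.14372, -0.05075, +0.96758); u = 897.5·(-0.14372)/0.96758 + 320.9 = 187.5853, v = 741.4·(-0.05075)/0.96758 + 241.1 = 202.2149
M1: Pc = R·M1+t = (+0.02602, -0.03173, +0.94012); u = 897.5·(+0.02602)/0.94012 + 320.9 = 345.7420, v = 741.4·(-0.03173)/0.94012 + 241.1 = 216.0800
M2: Pc = R·M2+t = (+0.03732, -0.19825, +0.89462); u = 897.5·(+0.03732)/0.89462 + 320.9 = 358.3438, v = 741.4·(-0.19825)/0.89462 + 241.1 = 76.8026
M3: Pc = R·M3+t = (-0.13242, -0.21727, +0.92208); u = 897.5·(-0.13242)/0.92208 + 320.9 = 192.0075, v = 741.4·(-0.21727)/0.92208 + 241.1 = 66.3998

c0=(187.59, 202.21) c1=(345.74, 216.08) c2=(358.34, 76.80) c3=(192.01, 66.40)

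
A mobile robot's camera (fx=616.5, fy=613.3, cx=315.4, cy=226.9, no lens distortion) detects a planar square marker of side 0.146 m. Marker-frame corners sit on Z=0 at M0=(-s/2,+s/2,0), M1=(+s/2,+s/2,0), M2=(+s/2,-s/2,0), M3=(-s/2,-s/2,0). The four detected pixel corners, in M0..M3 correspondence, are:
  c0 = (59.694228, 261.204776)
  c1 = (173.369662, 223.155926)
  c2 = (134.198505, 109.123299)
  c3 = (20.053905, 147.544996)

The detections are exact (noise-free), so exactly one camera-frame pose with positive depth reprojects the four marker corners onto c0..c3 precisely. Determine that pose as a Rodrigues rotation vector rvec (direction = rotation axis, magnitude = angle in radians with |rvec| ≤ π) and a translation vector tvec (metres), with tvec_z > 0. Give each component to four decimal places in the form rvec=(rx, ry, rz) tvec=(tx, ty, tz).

Intrinsics K: fx=616.5, fy=613.3, cx=315.4, cy=226.9
Marker side s = 0.146 m; corners in marker frame (Z=0):
  M0 = (-0.0730, +0.0730, 0)
  M1 = (+0.0730, +0.0730, 0)
  M2 = (+0.0730, -0.0730, 0)
  M3 = (-0.0730, -0.0730, 0)
Detected image corners:
  c0 = (59.694228, 261.204776) px
  c1 = (173.369662, 223.155926) px
  c2 = (134.198505, 109.123299) px
  c3 = (20.053905, 147.544996) px
Planar DLT: solve 8×8 A·h = b for H (H[2,2]=1):
  H  [+779.07779 +273.02414 +96.82716]
  H  [-264.03296 +785.73759 +185.40736]
  H  [-0.01161 +0.03223 +1.00000]
B = K⁻¹H; ‖b₁‖=1.339331, ‖b₂‖=1.339331; λ = 2/(‖b₁‖+‖b₂‖) = 0.746642, sign → tz>0 ⇒ λ=+0.746642
r₁ = λ·B[:,0] = (+0.94797,-0.31823,-0.00867); r₂ = λ·B[:,1] = (+0.31835,+0.94767,+0.02406)
r₃ = r₁×r₂ = (+0.00056,-0.02557,+0.99967); SVD([r₁ r₂ r₃]) → R = UVᵀ:
  R  [+0.94797 +0.31835 +0.00056]
  R  [-0.31823 +0.94767 -0.02557]
  R  [-0.00867 +0.02406 +0.99967]
t = (-0.26471, -0.05051, +0.74664) m
tr R = 2.895314; θ = arccos((tr R − 1)/2) = 0.324980 rad = 18.620°
axis k = ((R−Rᵀ)₃₂, (R−Rᵀ)₁₃, (R−Rᵀ)₂₁) / (2 sinθ) = (+0.077720, +0.014444, -0.996871)
rvec = θ·k = (+0.025257, +0.004694, -0.323963)

rvec=(0.0253, 0.0047, -0.3240) tvec=(-0.2647, -0.0505, 0.7466)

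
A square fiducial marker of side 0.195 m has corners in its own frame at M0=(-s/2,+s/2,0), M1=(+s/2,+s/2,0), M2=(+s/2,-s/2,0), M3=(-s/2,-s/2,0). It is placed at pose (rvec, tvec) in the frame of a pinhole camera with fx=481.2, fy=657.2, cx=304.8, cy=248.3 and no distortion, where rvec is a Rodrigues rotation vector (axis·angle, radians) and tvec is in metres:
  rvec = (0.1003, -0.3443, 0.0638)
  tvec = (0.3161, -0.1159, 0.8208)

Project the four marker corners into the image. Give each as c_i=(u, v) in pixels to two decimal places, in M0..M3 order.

Intrinsics K: fx=481.2, fy=657.2, cx=304.8, cy=248.3
Marker side s = 0.195 m; corners in marker frame (Z=0):
  M0 = (-0.0975, +0.0975, 0)
  M1 = (+0.0975, +0.0975, 0)
  M2 = (+0.0975, -0.0975, 0)
  M3 = (-0.0975, -0.0975, 0)
rvec = (0.1003, -0.3443, 0.0638), |rvec| = θ = 0.36424 rad = 20.870°
Rodrigues: sinθ=0.35624, 1−cosθ=0.06561; R = I + sinθ·[k]× + (1−cosθ)·[k]×²:
    [+0.93937 -0.07948 -0.33357]
    [+0.04532 +0.99301 -0.10896]
    [+0.33990 +0.08723 +0.93641]
t = (0.3161, -0.1159, 0.8208) m
M0: Pc = R·M0+t = (+0.21676, -0.02350, +0.79616); u = 481.2·(+0.21676)/0.79616 + 304.8 = 435.8108, v = 657.2·(-0.02350)/0.79616 + 248.3 = 228.9016
M1: Pc = R·M1+t = (+0.39994, -0.01466, +0.86245); u = 481.2·(+0.39994)/0.86245 + 304.8 = 527.9455, v = 657.2·(-0.01466)/0.86245 + 248.3 = 237.1270
M2: Pc = R·M2+t = (+0.41544, -0.20830, +0.84544); u = 481.2·(+0.41544)/0.84544 + 304.8 = 541.2563, v = 657.2·(-0.20830)/0.84544 + 248.3 = 86.3779
M3: Pc = R·M3+t = (+0.23226, -0.21714, +0.77915); u = 481.2·(+0.23226)/0.77915 + 304.8 = 448.2423, v = 657.2·(-0.21714)/0.77915 + 248.3 = 65.1490

c0=(435.81, 228.90) c1=(527.95, 237.13) c2=(541.26, 86.38) c3=(448.24, 65.15)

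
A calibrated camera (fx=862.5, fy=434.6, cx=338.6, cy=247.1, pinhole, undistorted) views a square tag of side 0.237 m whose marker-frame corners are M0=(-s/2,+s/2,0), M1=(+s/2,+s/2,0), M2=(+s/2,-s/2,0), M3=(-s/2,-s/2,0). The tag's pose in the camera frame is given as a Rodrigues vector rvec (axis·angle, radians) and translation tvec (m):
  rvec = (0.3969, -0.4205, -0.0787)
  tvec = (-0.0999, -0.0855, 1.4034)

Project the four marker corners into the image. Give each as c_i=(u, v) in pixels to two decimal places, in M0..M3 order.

Intrinsics K: fx=862.5, fy=434.6, cx=338.6, cy=247.1
Marker side s = 0.237 m; corners in marker frame (Z=0):
  M0 = (-0.1185, +0.1185, 0)
  M1 = (+0.1185, +0.1185, 0)
  M2 = (+0.1185, -0.1185, 0)
  M3 = (-0.1185, -0.1185, 0)
rvec = (0.3969, -0.4205, -0.0787), |rvec| = θ = 0.58356 rad = 33.436°
Rodrigues: sinθ=0.55100, 1−cosθ=0.16549; R = I + sinθ·[k]× + (1−cosθ)·[k]×²:
    [+0.91106 -0.00680 -0.41222]
    [-0.15542 +0.92044 -0.35867]
    [+0.38186 +0.39084 +0.83752]
t = (-0.0999, -0.0855, 1.4034) m
M0: Pc = R·M0+t = (-0.20867, +0.04199, +1.40446); u = 862.5·(-0.20867)/1.40446 + 338.6 = 210.4553, v = 434.6·(+0.04199)/1.40446 + 247.1 = 260.0929
M1: Pc = R·M1+t = (+0.00726, +0.00515, +1.49496); u = 862.5·(+0.00726)/1.49496 + 338.6 = 342.7857, v = 434.6·(+0.00515)/1.49496 + 247.1 = 248.5986
M2: Pc = R·M2+t = (+0.00887, -0.21299, +1.40234); u = 862.5·(+0.00887)/1.40234 + 338.6 = 344.0531, v = 434.6·(-0.21299)/1.40234 + 247.1 = 181.0925
M3: Pc = R·M3+t = (-0.20706, -0.17615, +1.31184); u = 862.5·(-0.20706)/1.31184 + 338.6 = 202.4663, v = 434.6·(-0.17615)/1.31184 + 247.1 = 188.7414

c0=(210.46, 260.09) c1=(342.79, 248.60) c2=(344.05, 181.09) c3=(202.47, 188.74)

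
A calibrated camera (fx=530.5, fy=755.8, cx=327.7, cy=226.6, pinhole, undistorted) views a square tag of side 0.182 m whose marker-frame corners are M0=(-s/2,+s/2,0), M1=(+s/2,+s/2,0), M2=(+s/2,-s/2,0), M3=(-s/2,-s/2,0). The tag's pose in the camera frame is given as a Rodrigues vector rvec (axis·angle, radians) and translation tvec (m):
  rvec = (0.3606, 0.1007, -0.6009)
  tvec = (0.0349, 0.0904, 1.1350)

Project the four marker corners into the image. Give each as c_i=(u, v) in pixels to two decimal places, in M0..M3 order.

c0=(333.05, 360.18) c1=(402.56, 300.11) c2=(355.89, 207.31) c3=(284.47, 273.26)

Intrinsics K: fx=530.5, fy=755.8, cx=327.7, cy=226.6
Marker side s = 0.182 m; corners in marker frame (Z=0):
  M0 = (-0.0910, +0.0910, 0)
  M1 = (+0.0910, +0.0910, 0)
  M2 = (+0.0910, -0.0910, 0)
  M3 = (-0.0910, -0.0910, 0)
rvec = (0.3606, 0.1007, -0.6009), |rvec| = θ = 0.70799 rad = 40.565°
Rodrigues: sinθ=0.65031, 1−cosθ=0.24033; R = I + sinθ·[k]× + (1−cosθ)·[k]×²:
    [+0.82201 +0.56935 -0.01140]
    [-0.53453 +0.76453 -0.36023]
    [-0.19639 +0.30221 +0.93279]
t = (0.0349, 0.0904, 1.1350) m
M0: Pc = R·M0+t = (+0.01191, +0.20861, +1.18037); u = 530.5·(+0.01191)/1.18037 + 327.7 = 333.0518, v = 755.8·(+0.20861)/1.18037 + 226.6 = 360.1774
M1: Pc = R·M1+t = (+0.16151, +0.11133, +1.14463); u = 530.5·(+0.16151)/1.14463 + 327.7 = 402.5569, v = 755.8·(+0.11133)/1.14463 + 226.6 = 300.1112
M2: Pc = R·M2+t = (+0.05789, -0.02781, +1.08963); u = 530.5·(+0.05789)/1.08963 + 327.7 = 355.8856, v = 755.8·(-0.02781)/1.08963 + 226.6 = 207.3068
M3: Pc = R·M3+t = (-0.09171, +0.06947, +1.12537); u = 530.5·(-0.09171)/1.12537 + 327.7 = 284.4658, v = 755.8·(+0.06947)/1.12537 + 226.6 = 273.2562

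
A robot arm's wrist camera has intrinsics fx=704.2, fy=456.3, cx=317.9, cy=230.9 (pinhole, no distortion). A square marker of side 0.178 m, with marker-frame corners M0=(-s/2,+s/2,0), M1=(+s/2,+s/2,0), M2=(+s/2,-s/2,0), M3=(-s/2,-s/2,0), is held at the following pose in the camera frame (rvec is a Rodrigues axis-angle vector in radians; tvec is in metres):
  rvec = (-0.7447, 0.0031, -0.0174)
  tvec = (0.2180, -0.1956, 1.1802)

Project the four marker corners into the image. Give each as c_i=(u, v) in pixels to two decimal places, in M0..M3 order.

Intrinsics K: fx=704.2, fy=456.3, cx=317.9, cy=230.9
Marker side s = 0.178 m; corners in marker frame (Z=0):
  M0 = (-0.0890, +0.0890, 0)
  M1 = (+0.0890, +0.0890, 0)
  M2 = (+0.0890, -0.0890, 0)
  M3 = (-0.0890, -0.0890, 0)
rvec = (-0.7447, 0.0031, -0.0174), |rvec| = θ = 0.74491 rad = 42.680°
Rodrigues: sinθ=0.67791, 1−cosθ=0.26485; R = I + sinθ·[k]× + (1−cosθ)·[k]×²:
    [+0.99985 +0.01473 +0.00901]
    [-0.01694 +0.73515 +0.67769]
    [+0.00336 -0.67774 +0.73529]
t = (0.2180, -0.1956, 1.1802) m
M0: Pc = R·M0+t = (+0.13032, -0.12866, +1.11958); u = 704.2·(+0.13032)/1.11958 + 317.9 = 399.8721, v = 456.3·(-0.12866)/1.11958 + 230.9 = 178.4613
M1: Pc = R·M1+t = (+0.30830, -0.13168, +1.12018); u = 704.2·(+0.30830)/1.12018 + 317.9 = 511.7111, v = 456.3·(-0.13168)/1.12018 + 230.9 = 177.2613
M2: Pc = R·M2+t = (+0.30568, -0.26254, +1.24082); u = 704.2·(+0.30568)/1.24082 + 317.9 = 491.3796, v = 456.3·(-0.26254)/1.24082 + 230.9 = 134.3547
M3: Pc = R·M3+t = (+0.12770, -0.25952, +1.24022); u = 704.2·(+0.12770)/1.24022 + 317.9 = 390.4096, v = 456.3·(-0.25952)/1.24022 + 230.9 = 135.4172

c0=(399.87, 178.46) c1=(511.71, 177.26) c2=(491.38, 134.35) c3=(390.41, 135.42)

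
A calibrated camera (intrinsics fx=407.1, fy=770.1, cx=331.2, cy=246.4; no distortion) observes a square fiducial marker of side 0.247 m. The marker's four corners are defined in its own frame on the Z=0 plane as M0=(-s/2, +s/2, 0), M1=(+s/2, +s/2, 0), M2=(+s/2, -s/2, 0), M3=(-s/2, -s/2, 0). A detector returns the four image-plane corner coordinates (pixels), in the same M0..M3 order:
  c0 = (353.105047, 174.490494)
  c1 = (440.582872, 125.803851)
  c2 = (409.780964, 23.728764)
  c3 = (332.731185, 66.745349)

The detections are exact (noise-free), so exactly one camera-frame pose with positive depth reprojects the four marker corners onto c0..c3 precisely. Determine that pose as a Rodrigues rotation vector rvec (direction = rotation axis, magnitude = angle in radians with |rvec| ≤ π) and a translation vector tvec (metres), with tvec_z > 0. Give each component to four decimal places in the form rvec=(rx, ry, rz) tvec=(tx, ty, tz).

rvec=(-0.6420, 0.0979, -0.2738) tvec=(0.1506, -0.2326, 1.1784)

Intrinsics K: fx=407.1, fy=770.1, cx=331.2, cy=246.4
Marker side s = 0.247 m; corners in marker frame (Z=0):
  M0 = (-0.1235, +0.1235, 0)
  M1 = (+0.1235, +0.1235, 0)
  M2 = (+0.1235, -0.1235, 0)
  M3 = (-0.1235, -0.1235, 0)
Detected image corners:
  c0 = (353.105047, 174.490494) px
  c1 = (440.582872, 125.803851) px
  c2 = (409.780964, 23.728764) px
  c3 = (332.731185, 66.745349) px
Planar DLT: solve 8×8 A·h = b for H (H[2,2]=1):
  H  [+329.86181 -92.93988 +383.21694]
  H  [-185.38082 +374.75420 +94.39084]
  H  [-0.00483 -0.51171 +1.00000]
B = K⁻¹H; ‖b₁‖=0.848621, ‖b₂‖=0.848621; λ = 2/(‖b₁‖+‖b₂‖) = 1.178383, sign → tz>0 ⇒ λ=+1.178383
r₁ = λ·B[:,0] = (+0.95944,-0.28184,-0.00569); r₂ = λ·B[:,1] = (+0.22155,+0.76637,-0.60299)
r₃ = r₁×r₂ = (+0.17431,+0.57727,+0.79773); SVD([r₁ r₂ r₃]) → R = UVᵀ:
  R  [+0.95944 +0.22155 +0.17431]
  R  [-0.28184 +0.76637 +0.57727]
  R  [-0.00569 -0.60299 +0.79773]
t = (+0.15057, -0.23260, +1.17838) m
tr R = 2.523542; θ = arccos((tr R − 1)/2) = 0.704754 rad = 40.379°
axis k = ((R−Rᵀ)₃₂, (R−Rᵀ)₁₃, (R−Rᵀ)₂₁) / (2 sinθ) = (-0.910912, +0.138927, -0.388508)
rvec = θ·k = (-0.641969, +0.097909, -0.273803)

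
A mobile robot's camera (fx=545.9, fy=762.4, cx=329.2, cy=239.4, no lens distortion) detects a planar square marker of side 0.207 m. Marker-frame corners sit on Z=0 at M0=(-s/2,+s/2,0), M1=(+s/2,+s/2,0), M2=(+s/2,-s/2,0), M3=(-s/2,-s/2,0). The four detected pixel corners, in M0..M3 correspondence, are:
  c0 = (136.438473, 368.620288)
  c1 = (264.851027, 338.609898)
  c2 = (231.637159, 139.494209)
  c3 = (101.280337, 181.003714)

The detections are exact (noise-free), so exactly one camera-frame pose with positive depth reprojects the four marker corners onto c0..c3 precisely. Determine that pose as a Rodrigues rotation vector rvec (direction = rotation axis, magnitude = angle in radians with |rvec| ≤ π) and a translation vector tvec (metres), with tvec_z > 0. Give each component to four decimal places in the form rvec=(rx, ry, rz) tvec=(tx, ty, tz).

rvec=(0.1336, 0.1965, -0.1999) tvec=(-0.2133, 0.0202, 0.7913)

Intrinsics K: fx=545.9, fy=762.4, cx=329.2, cy=239.4
Marker side s = 0.207 m; corners in marker frame (Z=0):
  M0 = (-0.1035, +0.1035, 0)
  M1 = (+0.1035, +0.1035, 0)
  M2 = (+0.1035, -0.1035, 0)
  M3 = (-0.1035, -0.1035, 0)
Detected image corners:
  c0 = (136.438473, 368.620288) px
  c1 = (264.851027, 338.609898) px
  c2 = (231.637159, 139.494209) px
  c3 = (101.280337, 181.003714) px
Planar DLT: solve 8×8 A·h = b for H (H[2,2]=1):
  H  [+577.05225 +191.26443 +182.05398]
  H  [-239.43183 +969.76242 +258.83199]
  H  [-0.26110 +0.14158 +1.00000]
B = K⁻¹H; ‖b₁‖=1.263760, ‖b₂‖=1.263760; λ = 2/(‖b₁‖+‖b₂‖) = 0.791290, sign → tz>0 ⇒ λ=+0.791290
r₁ = λ·B[:,0] = (+0.96104,-0.18363,-0.20661); r₂ = λ·B[:,1] = (+0.20968,+0.97133,+0.11203)
r₃ = r₁×r₂ = (+0.18011,-0.15099,+0.97199); SVD([r₁ r₂ r₃]) → R = UVᵀ:
  R  [+0.96104 +0.20968 +0.18011]
  R  [-0.18363 +0.97133 -0.15099]
  R  [-0.20661 +0.11203 +0.97199]
t = (-0.21329, +0.02017, +0.79129) m
tr R = 2.904357; θ = arccos((tr R − 1)/2) = 0.310508 rad = 17.791°
axis k = ((R−Rᵀ)₃₂, (R−Rᵀ)₁₃, (R−Rᵀ)₂₁) / (2 sinθ) = (+0.430419, +0.632841, -0.643624)
rvec = θ·k = (+0.133648, +0.196502, -0.199850)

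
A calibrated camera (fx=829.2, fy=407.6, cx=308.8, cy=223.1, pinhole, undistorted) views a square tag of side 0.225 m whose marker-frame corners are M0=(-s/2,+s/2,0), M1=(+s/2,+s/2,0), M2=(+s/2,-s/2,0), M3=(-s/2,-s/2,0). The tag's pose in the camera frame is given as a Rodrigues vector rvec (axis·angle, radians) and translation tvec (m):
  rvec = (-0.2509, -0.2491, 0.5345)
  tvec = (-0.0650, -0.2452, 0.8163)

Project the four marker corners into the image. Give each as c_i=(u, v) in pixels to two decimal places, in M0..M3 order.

Intrinsics K: fx=829.2, fy=407.6, cx=308.8, cy=223.1
Marker side s = 0.225 m; corners in marker frame (Z=0):
  M0 = (-0.1125, +0.1125, 0)
  M1 = (+0.1125, +0.1125, 0)
  M2 = (+0.1125, -0.1125, 0)
  M3 = (-0.1125, -0.1125, 0)
rvec = (-0.2509, -0.2491, 0.5345), |rvec| = θ = 0.64085 rad = 36.718°
Rodrigues: sinθ=0.59788, 1−cosθ=0.19841; R = I + sinθ·[k]× + (1−cosθ)·[k]×²:
    [+0.83200 -0.46846 -0.29719]
    [+0.52885 +0.83156 +0.16975]
    [+0.16761 -0.29840 +0.93961]
t = (-0.0650, -0.2452, 0.8163) m
M0: Pc = R·M0+t = (-0.21130, -0.21114, +0.76387); u = 829.2·(-0.21130)/0.76387 + 308.8 = 79.4276, v = 407.6·(-0.21114)/0.76387 + 223.1 = 110.4340
M1: Pc = R·M1+t = (-0.02410, -0.09215, +0.80159); u = 829.2·(-0.02410)/0.80159 + 308.8 = 283.8675, v = 407.6·(-0.09215)/0.80159 + 223.1 = 176.2409
M2: Pc = R·M2+t = (+0.08130, -0.27926, +0.86873); u = 829.2·(+0.08130)/0.86873 + 308.8 = 386.4029, v = 407.6·(-0.27926)/0.86873 + 223.1 = 92.0755
M3: Pc = R·M3+t = (-0.10590, -0.39825, +0.83101); u = 829.2·(-0.10590)/0.83101 + 308.8 = 203.1334, v = 407.6·(-0.39825)/0.83101 + 223.1 = 27.7659

c0=(79.43, 110.43) c1=(283.87, 176.24) c2=(386.40, 92.08) c3=(203.13, 27.77)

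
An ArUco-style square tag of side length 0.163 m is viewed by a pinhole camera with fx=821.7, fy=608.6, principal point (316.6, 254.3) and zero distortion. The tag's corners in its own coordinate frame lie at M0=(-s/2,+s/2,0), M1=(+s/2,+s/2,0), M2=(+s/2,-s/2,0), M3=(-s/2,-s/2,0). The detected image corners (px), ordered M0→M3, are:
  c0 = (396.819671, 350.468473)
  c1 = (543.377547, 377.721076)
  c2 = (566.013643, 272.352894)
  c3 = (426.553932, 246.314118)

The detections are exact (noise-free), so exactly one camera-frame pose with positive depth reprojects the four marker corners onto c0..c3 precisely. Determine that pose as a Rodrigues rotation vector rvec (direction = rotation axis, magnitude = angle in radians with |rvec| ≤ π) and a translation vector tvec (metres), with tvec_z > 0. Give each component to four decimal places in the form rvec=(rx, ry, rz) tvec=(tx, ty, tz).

Intrinsics K: fx=821.7, fy=608.6, cx=316.6, cy=254.3
Marker side s = 0.163 m; corners in marker frame (Z=0):
  M0 = (-0.0815, +0.0815, 0)
  M1 = (+0.0815, +0.0815, 0)
  M2 = (+0.0815, -0.0815, 0)
  M3 = (-0.0815, -0.0815, 0)
Detected image corners:
  c0 = (396.819671, 350.468473) px
  c1 = (543.377547, 377.721076) px
  c2 = (566.013643, 272.352894) px
  c3 = (426.553932, 246.314118) px
Planar DLT: solve 8×8 A·h = b for H (H[2,2]=1):
  H  [+879.75560 -307.23084 +483.55038]
  H  [+165.27469 +548.13742 +310.42556]
  H  [+0.00608 -0.30339 +1.00000]
B = K⁻¹H; ‖b₁‖=1.101678, ‖b₂‖=1.101678; λ = 2/(‖b₁‖+‖b₂‖) = 0.907706, sign → tz>0 ⇒ λ=+0.907706
r₁ = λ·B[:,0] = (+0.96971,+0.24419,+0.00552); r₂ = λ·B[:,1] = (-0.23328,+0.93260,-0.27539)
r₃ = r₁×r₂ = (-0.07240,+0.26576,+0.96132); SVD([r₁ r₂ r₃]) → R = UVᵀ:
  R  [+0.96971 -0.23328 -0.07240]
  R  [+0.24419 +0.93260 +0.26576]
  R  [+0.00552 -0.27539 +0.96132]
t = (+0.18442, +0.08371, +0.90771) m
tr R = 2.863626; θ = arccos((tr R − 1)/2) = 0.371420 rad = 21.281°
axis k = ((R−Rᵀ)₃₂, (R−Rᵀ)₁₃, (R−Rᵀ)₂₁) / (2 sinθ) = (-0.745514, -0.107346, +0.657789)
rvec = θ·k = (-0.276899, -0.039871, +0.244316)

rvec=(-0.2769, -0.0399, 0.2443) tvec=(0.1844, 0.0837, 0.9077)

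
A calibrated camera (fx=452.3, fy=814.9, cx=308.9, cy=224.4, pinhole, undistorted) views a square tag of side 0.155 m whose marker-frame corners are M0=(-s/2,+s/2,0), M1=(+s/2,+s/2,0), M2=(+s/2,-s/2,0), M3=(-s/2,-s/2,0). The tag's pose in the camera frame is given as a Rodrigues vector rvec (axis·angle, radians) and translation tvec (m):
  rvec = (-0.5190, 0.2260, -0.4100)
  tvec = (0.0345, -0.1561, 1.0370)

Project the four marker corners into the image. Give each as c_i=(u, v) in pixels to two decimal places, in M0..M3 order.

c0=(304.42, 174.72) c1=(367.81, 118.46) c2=(342.30, 33.16) c3=(284.01, 86.51)

Intrinsics K: fx=452.3, fy=814.9, cx=308.9, cy=224.4
Marker side s = 0.155 m; corners in marker frame (Z=0):
  M0 = (-0.0775, +0.0775, 0)
  M1 = (+0.0775, +0.0775, 0)
  M2 = (+0.0775, -0.0775, 0)
  M3 = (-0.0775, -0.0775, 0)
rvec = (-0.5190, 0.2260, -0.4100), |rvec| = θ = 0.69895 rad = 40.047°
Rodrigues: sinθ=0.64342, 1−cosθ=0.23448; R = I + sinθ·[k]× + (1−cosθ)·[k]×²:
    [+0.89480 +0.32112 +0.31018]
    [-0.43372 +0.79003 +0.43329]
    [-0.10591 -0.52224 +0.84620]
t = (0.0345, -0.1561, 1.0370) m
M0: Pc = R·M0+t = (-0.00996, -0.06126, +1.00473); u = 452.3·(-0.00996)/1.00473 + 308.9 = 304.4163, v = 814.9·(-0.06126)/1.00473 + 224.4 = 174.7151
M1: Pc = R·M1+t = (+0.12873, -0.12849, +0.98832); u = 452.3·(+0.12873)/0.98832 + 308.9 = 367.8147, v = 814.9·(-0.12849)/0.98832 + 224.4 = 118.4593
M2: Pc = R·M2+t = (+0.07896, -0.25094, +1.06927); u = 452.3·(+0.07896)/1.06927 + 308.9 = 342.3001, v = 814.9·(-0.25094)/1.06927 + 224.4 = 33.1551
M3: Pc = R·M3+t = (-0.05973, -0.18371, +1.08568); u = 452.3·(-0.05973)/1.08568 + 308.9 = 284.0144, v = 814.9·(-0.18371)/1.08568 + 224.4 = 86.5063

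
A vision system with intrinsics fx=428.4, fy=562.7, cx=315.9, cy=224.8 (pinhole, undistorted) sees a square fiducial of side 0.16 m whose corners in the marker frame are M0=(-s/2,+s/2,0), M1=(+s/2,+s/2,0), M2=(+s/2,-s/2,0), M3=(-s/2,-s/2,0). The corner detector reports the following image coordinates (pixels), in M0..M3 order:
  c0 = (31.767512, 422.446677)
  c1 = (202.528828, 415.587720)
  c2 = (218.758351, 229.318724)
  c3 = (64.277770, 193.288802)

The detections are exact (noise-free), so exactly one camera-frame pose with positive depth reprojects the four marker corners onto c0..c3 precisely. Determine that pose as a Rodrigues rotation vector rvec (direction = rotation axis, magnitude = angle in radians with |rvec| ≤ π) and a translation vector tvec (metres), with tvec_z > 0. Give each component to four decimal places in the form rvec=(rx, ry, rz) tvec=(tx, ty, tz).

rvec=(-0.1615, -0.6420, 0.1288) tvec=(-0.1834, 0.0689, 0.4425)

Intrinsics K: fx=428.4, fy=562.7, cx=315.9, cy=224.8
Marker side s = 0.16 m; corners in marker frame (Z=0):
  M0 = (-0.0800, +0.0800, 0)
  M1 = (+0.0800, +0.0800, 0)
  M2 = (+0.0800, -0.0800, 0)
  M3 = (-0.0800, -0.0800, 0)
Detected image corners:
  c0 = (31.767512, 422.446677) px
  c1 = (202.528828, 415.587720) px
  c2 = (218.758351, 229.318724) px
  c3 = (64.277770, 193.288802) px
Planar DLT: solve 8×8 A·h = b for H (H[2,2]=1):
  H  [+1185.43016 -202.26863 +138.34010]
  H  [+511.93093 +1149.21685 +312.37633]
  H  [+1.32055 -0.42782 +1.00000]
B = K⁻¹H; ‖b₁‖=2.259651, ‖b₂‖=2.259651; λ = 2/(‖b₁‖+‖b₂‖) = 0.442546, sign → tz>0 ⇒ λ=+0.442546
r₁ = λ·B[:,0] = (+0.79364,+0.16915,+0.58440); r₂ = λ·B[:,1] = (-0.06934,+0.97946,-0.18933)
r₃ = r₁×r₂ = (-0.60443,+0.10974,+0.78907); SVD([r₁ r₂ r₃]) → R = UVᵀ:
  R  [+0.79364 -0.06934 -0.60443]
  R  [+0.16915 +0.97946 +0.10974]
  R  [+0.58440 -0.18933 +0.78907]
t = (-0.18342, +0.06888, +0.44255) m
tr R = 2.562167; θ = arccos((tr R − 1)/2) = 0.674397 rad = 38.640°
axis k = ((R−Rᵀ)₃₂, (R−Rᵀ)₁₃, (R−Rᵀ)₂₁) / (2 sinθ) = (-0.239478, -0.951937, +0.190962)
rvec = θ·k = (-0.161503, -0.641984, +0.128784)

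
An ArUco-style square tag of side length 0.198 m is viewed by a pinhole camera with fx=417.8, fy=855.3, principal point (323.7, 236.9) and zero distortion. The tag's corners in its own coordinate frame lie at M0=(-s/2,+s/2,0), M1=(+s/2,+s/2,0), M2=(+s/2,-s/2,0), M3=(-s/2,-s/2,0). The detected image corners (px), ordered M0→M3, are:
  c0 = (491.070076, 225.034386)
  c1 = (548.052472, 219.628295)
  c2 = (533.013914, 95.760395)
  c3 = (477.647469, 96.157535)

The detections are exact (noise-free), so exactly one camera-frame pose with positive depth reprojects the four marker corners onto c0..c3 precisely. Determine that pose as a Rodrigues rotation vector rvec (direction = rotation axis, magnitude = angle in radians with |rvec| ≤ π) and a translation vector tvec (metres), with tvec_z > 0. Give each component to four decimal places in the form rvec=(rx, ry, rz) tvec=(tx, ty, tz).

Intrinsics K: fx=417.8, fy=855.3, cx=323.7, cy=236.9
Marker side s = 0.198 m; corners in marker frame (Z=0):
  M0 = (-0.0990, +0.0990, 0)
  M1 = (+0.0990, +0.0990, 0)
  M2 = (+0.0990, -0.0990, 0)
  M3 = (-0.0990, -0.0990, 0)
Detected image corners:
  c0 = (491.070076, 225.034386) px
  c1 = (548.052472, 219.628295) px
  c2 = (533.013914, 95.760395) px
  c3 = (477.647469, 96.157535) px
Planar DLT: solve 8×8 A·h = b for H (H[2,2]=1):
  H  [+383.92116 -27.90713 +512.85291]
  H  [+16.73566 +606.98741 +157.89808]
  H  [+0.19571 -0.19487 +1.00000]
B = K⁻¹H; ‖b₁‖=0.792605, ‖b₂‖=0.792605; λ = 2/(‖b₁‖+‖b₂‖) = 1.261663, sign → tz>0 ⇒ λ=+1.261663
r₁ = λ·B[:,0] = (+0.96805,-0.04370,+0.24692); r₂ = λ·B[:,1] = (+0.10621,+0.96347,-0.24585)
r₃ = r₁×r₂ = (-0.22716,+0.26422,+0.93733); SVD([r₁ r₂ r₃]) → R = UVᵀ:
  R  [+0.96805 +0.10621 -0.22716]
  R  [-0.04370 +0.96347 +0.26422]
  R  [+0.24692 -0.24585 +0.93733]
t = (+0.57120, -0.11654, +1.26166) m
tr R = 2.868850; θ = arccos((tr R − 1)/2) = 0.364155 rad = 20.865°
axis k = ((R−Rᵀ)₃₂, (R−Rᵀ)₁₃, (R−Rᵀ)₂₁) / (2 sinθ) = (-0.716079, -0.665536, -0.210456)
rvec = θ·k = (-0.260764, -0.242359, -0.076639)

rvec=(-0.2608, -0.2424, -0.0766) tvec=(0.5712, -0.1165, 1.2617)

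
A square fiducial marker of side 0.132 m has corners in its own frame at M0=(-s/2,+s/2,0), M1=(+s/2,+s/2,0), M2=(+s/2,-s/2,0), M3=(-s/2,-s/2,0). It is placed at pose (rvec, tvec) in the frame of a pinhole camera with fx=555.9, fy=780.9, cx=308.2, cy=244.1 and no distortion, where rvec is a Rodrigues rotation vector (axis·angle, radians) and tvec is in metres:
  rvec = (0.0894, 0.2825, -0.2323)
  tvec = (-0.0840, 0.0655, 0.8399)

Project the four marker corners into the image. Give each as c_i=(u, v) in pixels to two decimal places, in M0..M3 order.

c0=(224.51, 374.15) c1=(303.77, 353.31) c2=(282.25, 232.04) c3=(203.26, 258.41)

Intrinsics K: fx=555.9, fy=780.9, cx=308.2, cy=244.1
Marker side s = 0.132 m; corners in marker frame (Z=0):
  M0 = (-0.0660, +0.0660, 0)
  M1 = (+0.0660, +0.0660, 0)
  M2 = (+0.0660, -0.0660, 0)
  M3 = (-0.0660, -0.0660, 0)
rvec = (0.0894, 0.2825, -0.2323), |rvec| = θ = 0.37651 rad = 21.573°
Rodrigues: sinθ=0.36768, 1−cosθ=0.07005; R = I + sinθ·[k]× + (1−cosθ)·[k]×²:
    [+0.93390 +0.23933 +0.26561]
    [-0.21437 +0.96939 -0.11973]
    [-0.28613 +0.05488 +0.95662]
t = (-0.0840, 0.0655, 0.8399) m
M0: Pc = R·M0+t = (-0.12984, +0.14363, +0.86241); u = 555.9·(-0.12984)/0.86241 + 308.2 = 224.5051, v = 780.9·(+0.14363)/0.86241 + 244.1 = 374.1536
M1: Pc = R·M1+t = (-0.00657, +0.11533, +0.82464); u = 555.9·(-0.00657)/0.82464 + 308.2 = 303.7733, v = 780.9·(+0.11533)/0.82464 + 244.1 = 353.3141
M2: Pc = R·M2+t = (-0.03816, -0.01263, +0.81739); u = 555.9·(-0.03816)/0.81739 + 308.2 = 282.2490, v = 780.9·(-0.01263)/0.81739 + 244.1 = 232.0358
M3: Pc = R·M3+t = (-0.16143, +0.01567, +0.85516); u = 555.9·(-0.16143)/0.85516 + 308.2 = 203.2601, v = 780.9·(+0.01567)/0.85516 + 244.1 = 258.4083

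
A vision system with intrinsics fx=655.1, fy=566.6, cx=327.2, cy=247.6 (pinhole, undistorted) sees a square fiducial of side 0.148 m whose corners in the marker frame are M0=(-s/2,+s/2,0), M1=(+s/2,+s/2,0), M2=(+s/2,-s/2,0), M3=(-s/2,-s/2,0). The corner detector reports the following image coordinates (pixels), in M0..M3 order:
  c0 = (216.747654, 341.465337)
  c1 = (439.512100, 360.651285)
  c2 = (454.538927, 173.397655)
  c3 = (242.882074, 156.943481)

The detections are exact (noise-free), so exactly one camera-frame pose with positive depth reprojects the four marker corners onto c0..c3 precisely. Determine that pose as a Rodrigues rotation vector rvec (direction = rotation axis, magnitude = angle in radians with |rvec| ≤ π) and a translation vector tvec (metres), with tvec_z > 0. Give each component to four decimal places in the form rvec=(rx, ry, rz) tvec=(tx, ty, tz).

Intrinsics K: fx=655.1, fy=566.6, cx=327.2, cy=247.6
Marker side s = 0.148 m; corners in marker frame (Z=0):
  M0 = (-0.0740, +0.0740, 0)
  M1 = (+0.0740, +0.0740, 0)
  M2 = (+0.0740, -0.0740, 0)
  M3 = (-0.0740, -0.0740, 0)
Detected image corners:
  c0 = (216.747654, 341.465337) px
  c1 = (439.512100, 360.651285) px
  c2 = (454.538927, 173.397655) px
  c3 = (242.882074, 156.943481) px
Planar DLT: solve 8×8 A·h = b for H (H[2,2]=1):
  H  [+1444.47020 -258.27511 +338.16100]
  H  [+103.23922 +1165.16520 +255.65201]
  H  [-0.06558 -0.35174 +1.00000]
B = K⁻¹H; ‖b₁‖=2.248584, ‖b₂‖=2.248584; λ = 2/(‖b₁‖+‖b₂‖) = 0.444724, sign → tz>0 ⇒ λ=+0.444724
r₁ = λ·B[:,0] = (+0.99517,+0.09378,-0.02916); r₂ = λ·B[:,1] = (-0.09720,+0.98289,-0.15643)
r₃ = r₁×r₂ = (+0.01400,+0.15850,+0.98726); SVD([r₁ r₂ r₃]) → R = UVᵀ:
  R  [+0.99517 -0.09720 +0.01400]
  R  [+0.09378 +0.98289 +0.15850]
  R  [-0.02916 -0.15643 +0.98726]
t = (+0.00744, +0.00632, +0.44472) m
tr R = 2.965320; θ = arccos((tr R − 1)/2) = 0.186496 rad = 10.685°
axis k = ((R−Rᵀ)₃₂, (R−Rᵀ)₁₃, (R−Rᵀ)₂₁) / (2 sinθ) = (-0.849249, +0.116385, +0.515005)
rvec = θ·k = (-0.158382, +0.021705, +0.096046)

rvec=(-0.1584, 0.0217, 0.0960) tvec=(0.0074, 0.0063, 0.4447)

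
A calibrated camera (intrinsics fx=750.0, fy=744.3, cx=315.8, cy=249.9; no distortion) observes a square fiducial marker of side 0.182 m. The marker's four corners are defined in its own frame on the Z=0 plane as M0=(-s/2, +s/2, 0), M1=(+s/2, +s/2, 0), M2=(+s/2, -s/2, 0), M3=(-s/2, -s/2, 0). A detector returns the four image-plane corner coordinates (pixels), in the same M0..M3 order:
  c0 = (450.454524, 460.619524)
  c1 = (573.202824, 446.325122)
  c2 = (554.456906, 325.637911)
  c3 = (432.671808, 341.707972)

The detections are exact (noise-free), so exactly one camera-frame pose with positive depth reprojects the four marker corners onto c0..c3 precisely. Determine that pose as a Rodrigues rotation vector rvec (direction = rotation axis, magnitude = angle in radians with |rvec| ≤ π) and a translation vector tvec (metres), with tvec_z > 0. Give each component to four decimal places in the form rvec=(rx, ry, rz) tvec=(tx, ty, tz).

rvec=(-0.0275, 0.0986, -0.1442) tvec=(0.2799, 0.2172, 1.1262)

Intrinsics K: fx=750.0, fy=744.3, cx=315.8, cy=249.9
Marker side s = 0.182 m; corners in marker frame (Z=0):
  M0 = (-0.0910, +0.0910, 0)
  M1 = (+0.0910, +0.0910, 0)
  M2 = (+0.0910, -0.0910, 0)
  M3 = (-0.0910, -0.0910, 0)
Detected image corners:
  c0 = (450.454524, 460.619524) px
  c1 = (573.202824, 446.325122) px
  c2 = (554.456906, 325.637911) px
  c3 = (432.671808, 341.707972) px
Planar DLT: solve 8×8 A·h = b for H (H[2,2]=1):
  H  [+628.90278 +84.97980 +502.19655]
  H  [-117.00799 +646.18024 +393.46509]
  H  [-0.08531 -0.03054 +1.00000]
B = K⁻¹H; ‖b₁‖=0.887966, ‖b₂‖=0.887966; λ = 2/(‖b₁‖+‖b₂‖) = 1.126170, sign → tz>0 ⇒ λ=+1.126170
r₁ = λ·B[:,0] = (+0.98479,-0.14478,-0.09607); r₂ = λ·B[:,1] = (+0.14208,+0.98926,-0.03439)
r₃ = r₁×r₂ = (+0.10002,+0.02022,+0.99478); SVD([r₁ r₂ r₃]) → R = UVᵀ:
  R  [+0.98479 +0.14208 +0.10002]
  R  [-0.14478 +0.98926 +0.02022]
  R  [-0.09607 -0.03439 +0.99478]
t = (+0.27989, +0.21722, +1.12617) m
tr R = 2.968825; θ = arccos((tr R − 1)/2) = 0.176795 rad = 10.130°
axis k = ((R−Rᵀ)₃₂, (R−Rᵀ)₁₃, (R−Rᵀ)₂₁) / (2 sinθ) = (-0.155268, +0.557479, -0.815542)
rvec = θ·k = (-0.027451, +0.098560, -0.144184)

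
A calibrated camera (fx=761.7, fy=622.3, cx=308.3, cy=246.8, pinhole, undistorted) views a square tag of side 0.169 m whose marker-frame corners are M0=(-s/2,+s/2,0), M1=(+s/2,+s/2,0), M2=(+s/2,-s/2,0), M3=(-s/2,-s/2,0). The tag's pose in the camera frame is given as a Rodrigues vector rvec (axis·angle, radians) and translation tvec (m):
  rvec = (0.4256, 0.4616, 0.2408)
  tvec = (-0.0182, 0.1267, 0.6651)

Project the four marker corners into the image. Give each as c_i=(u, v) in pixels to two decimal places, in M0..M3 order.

c0=(202.03, 394.68) c1=(358.72, 458.55) c2=(392.91, 329.14) c3=(214.92, 270.48)

Intrinsics K: fx=761.7, fy=622.3, cx=308.3, cy=246.8
Marker side s = 0.169 m; corners in marker frame (Z=0):
  M0 = (-0.0845, +0.0845, 0)
  M1 = (+0.0845, +0.0845, 0)
  M2 = (+0.0845, -0.0845, 0)
  M3 = (-0.0845, -0.0845, 0)
rvec = (0.4256, 0.4616, 0.2408), |rvec| = θ = 0.67245 rad = 38.529°
Rodrigues: sinθ=0.62291, 1−cosθ=0.21770; R = I + sinθ·[k]× + (1−cosθ)·[k]×²:
    [+0.86950 -0.12848 +0.47693]
    [+0.31764 +0.88488 -0.34073]
    [-0.37825 +0.44776 +0.81021]
t = (-0.0182, 0.1267, 0.6651) m
M0: Pc = R·M0+t = (-0.10253, +0.17463, +0.73490); u = 761.7·(-0.10253)/0.73490 + 308.3 = 202.0316, v = 622.3·(+0.17463)/0.73490 + 246.8 = 394.6754
M1: Pc = R·M1+t = (+0.04442, +0.22831, +0.67097); u = 761.7·(+0.04442)/0.67097 + 308.3 = 358.7225, v = 622.3·(+0.22831)/0.67097 + 246.8 = 458.5507
M2: Pc = R·M2+t = (+0.06613, +0.07877, +0.59530); u = 761.7·(+0.06613)/0.59530 + 308.3 = 392.9132, v = 622.3·(+0.07877)/0.59530 + 246.8 = 329.1406
M3: Pc = R·M3+t = (-0.08082, +0.02509, +0.65923); u = 761.7·(-0.08082)/0.65923 + 308.3 = 214.9208, v = 622.3·(+0.02509)/0.65923 + 246.8 = 270.4820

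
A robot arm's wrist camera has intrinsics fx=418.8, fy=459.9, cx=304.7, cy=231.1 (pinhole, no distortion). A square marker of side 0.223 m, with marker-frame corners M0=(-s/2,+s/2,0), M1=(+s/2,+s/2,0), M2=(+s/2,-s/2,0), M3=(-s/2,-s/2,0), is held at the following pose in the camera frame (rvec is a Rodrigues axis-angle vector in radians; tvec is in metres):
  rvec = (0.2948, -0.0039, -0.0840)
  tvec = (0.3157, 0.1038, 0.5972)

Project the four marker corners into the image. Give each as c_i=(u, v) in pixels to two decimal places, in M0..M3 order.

Intrinsics K: fx=418.8, fy=459.9, cx=304.7, cy=231.1
Marker side s = 0.223 m; corners in marker frame (Z=0):
  M0 = (-0.1115, +0.1115, 0)
  M1 = (+0.1115, +0.1115, 0)
  M2 = (+0.1115, -0.1115, 0)
  M3 = (-0.1115, -0.1115, 0)
rvec = (0.2948, -0.0039, -0.0840), |rvec| = θ = 0.30656 rad = 17.565°
Rodrigues: sinθ=0.30178, 1−cosθ=0.04662; R = I + sinθ·[k]× + (1−cosθ)·[k]×²:
    [+0.99649 +0.08212 -0.01612]
    [-0.08326 +0.95339 -0.29004]
    [-0.00845 +0.29037 +0.95688]
t = (0.3157, 0.1038, 0.5972) m
M0: Pc = R·M0+t = (+0.21375, +0.21939, +0.63052); u = 418.8·(+0.21375)/0.63052 + 304.7 = 446.6746, v = 459.9·(+0.21939)/0.63052 + 231.1 = 391.1203
M1: Pc = R·M1+t = (+0.43597, +0.20082, +0.62863); u = 418.8·(+0.43597)/0.62863 + 304.7 = 595.1428, v = 459.9·(+0.20082)/0.62863 + 231.1 = 378.0163
M2: Pc = R·M2+t = (+0.41765, -0.01179, +0.56388); u = 418.8·(+0.41765)/0.56388 + 304.7 = 614.8938, v = 459.9·(-0.01179)/0.56388 + 231.1 = 221.4874
M3: Pc = R·M3+t = (+0.19543, +0.00678, +0.56577); u = 418.8·(+0.19543)/0.56577 + 304.7 = 449.3678, v = 459.9·(+0.00678)/0.56577 + 231.1 = 236.6122

c0=(446.67, 391.12) c1=(595.14, 378.02) c2=(614.89, 221.49) c3=(449.37, 236.61)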